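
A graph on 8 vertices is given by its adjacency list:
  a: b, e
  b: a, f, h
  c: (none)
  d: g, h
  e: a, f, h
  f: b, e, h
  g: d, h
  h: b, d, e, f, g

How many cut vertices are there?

1

Removing h increases the component count from 2 to 3, so h is a cut vertex.
By contrast removing d leaves 2 components; it is not a cut vertex. No other vertex is a cut vertex either.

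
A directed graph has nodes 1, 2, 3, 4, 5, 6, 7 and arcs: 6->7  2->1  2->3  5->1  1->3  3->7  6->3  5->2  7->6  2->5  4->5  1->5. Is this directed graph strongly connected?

There is no directed path from 1 to 4, so the graph is not strongly connected.

No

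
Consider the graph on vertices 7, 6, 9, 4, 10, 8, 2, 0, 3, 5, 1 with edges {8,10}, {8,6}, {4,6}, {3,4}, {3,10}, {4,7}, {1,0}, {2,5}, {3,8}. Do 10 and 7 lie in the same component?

Yes

From 10 we can reach 3, 4, 6, 7, 8, 10, which includes 7.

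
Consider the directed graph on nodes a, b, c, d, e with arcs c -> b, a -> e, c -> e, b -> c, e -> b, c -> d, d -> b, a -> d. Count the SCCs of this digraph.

{b, c, d, e} are all mutually reachable — one SCC of size 4.
{a} is an SCC by itself.
That gives 2 strongly connected components.

2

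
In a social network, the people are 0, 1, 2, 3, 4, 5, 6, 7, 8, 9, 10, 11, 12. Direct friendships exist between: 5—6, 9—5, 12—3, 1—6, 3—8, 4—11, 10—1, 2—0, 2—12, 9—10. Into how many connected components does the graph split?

4

7 is isolated — a component by itself.
Starting from 4 we can reach 4, 11. That is one component of size 2.
Starting from 0 we can reach 0, 2, 3, 8, 12. That is one component of size 5.
Starting from 1 we can reach 1, 5, 6, 9, 10. That is one component of size 5.
Total: 4 components.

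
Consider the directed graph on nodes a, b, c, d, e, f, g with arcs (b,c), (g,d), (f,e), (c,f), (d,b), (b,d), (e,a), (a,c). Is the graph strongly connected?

There is no directed path from c to d, so the graph is not strongly connected.

No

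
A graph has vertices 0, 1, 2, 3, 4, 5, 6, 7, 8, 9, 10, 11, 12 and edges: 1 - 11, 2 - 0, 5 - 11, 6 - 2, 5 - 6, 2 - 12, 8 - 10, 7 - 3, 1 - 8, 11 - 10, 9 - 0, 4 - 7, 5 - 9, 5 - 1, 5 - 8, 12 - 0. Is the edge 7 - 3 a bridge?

Yes

Removing 7 - 3 leaves no path between 7 and 3: the component count goes from 2 to 3. So it is a bridge.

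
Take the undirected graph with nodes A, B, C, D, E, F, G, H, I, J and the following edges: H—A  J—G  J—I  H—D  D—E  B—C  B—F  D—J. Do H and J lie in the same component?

From H we can reach A, D, E, G, H, I, J, which includes J.

Yes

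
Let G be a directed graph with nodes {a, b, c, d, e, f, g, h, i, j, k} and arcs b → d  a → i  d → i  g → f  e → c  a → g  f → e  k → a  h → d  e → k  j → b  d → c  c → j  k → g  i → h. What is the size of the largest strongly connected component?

{b, c, d, h, i, j} are all mutually reachable — one SCC of size 6.
{a, e, f, g, k} are all mutually reachable — one SCC of size 5.
The largest has 6 vertices.

6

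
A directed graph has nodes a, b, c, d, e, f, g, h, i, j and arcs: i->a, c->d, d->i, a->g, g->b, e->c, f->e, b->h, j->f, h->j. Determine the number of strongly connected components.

1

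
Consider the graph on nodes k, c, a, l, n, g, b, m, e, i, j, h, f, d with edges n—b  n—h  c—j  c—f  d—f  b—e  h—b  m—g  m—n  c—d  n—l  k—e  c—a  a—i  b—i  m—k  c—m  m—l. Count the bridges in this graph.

2

The edges on the cycle c-d-f-c are not bridges since each lies on that cycle.
But removing g—m disconnects g from m; removing c—j disconnects c from j — these are bridges.
That makes 2 bridges.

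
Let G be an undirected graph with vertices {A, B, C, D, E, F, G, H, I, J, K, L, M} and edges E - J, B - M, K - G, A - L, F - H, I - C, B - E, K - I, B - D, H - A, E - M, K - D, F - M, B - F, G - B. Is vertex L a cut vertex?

Deleting L leaves 1 component (was 1), so L is not a cut vertex.

No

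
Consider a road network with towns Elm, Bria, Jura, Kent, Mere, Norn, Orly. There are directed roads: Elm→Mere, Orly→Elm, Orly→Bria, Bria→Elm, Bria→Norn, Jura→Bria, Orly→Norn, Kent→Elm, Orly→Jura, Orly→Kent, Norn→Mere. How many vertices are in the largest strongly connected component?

{Orly} is an SCC by itself.
{Kent} is an SCC by itself.
{Elm} is an SCC by itself.
{Norn} is an SCC by itself.
{Mere} is an SCC by itself.
(and 2 more singleton SCCs)
The largest has 1 vertex.

1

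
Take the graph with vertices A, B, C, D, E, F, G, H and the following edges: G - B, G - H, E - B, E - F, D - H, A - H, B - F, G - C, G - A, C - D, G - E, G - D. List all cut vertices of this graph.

G

Removing G increases the component count from 1 to 2, so G is a cut vertex.
By contrast removing E leaves 1 component; it is not a cut vertex. No other vertex is a cut vertex either.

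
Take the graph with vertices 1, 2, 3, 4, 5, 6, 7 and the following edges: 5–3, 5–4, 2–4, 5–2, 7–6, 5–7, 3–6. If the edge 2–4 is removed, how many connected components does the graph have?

2 and 4 are still connected via 2-5-4, so the component count stays at 2.

2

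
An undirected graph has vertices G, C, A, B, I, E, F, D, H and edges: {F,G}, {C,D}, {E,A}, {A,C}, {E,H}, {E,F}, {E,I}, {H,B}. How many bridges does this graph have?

removing A-E disconnects A from E; removing I-E disconnects I from E; removing F-E disconnects F from E; removing D-C disconnects D from C — these are bridges.
In total 8 edges are bridges.

8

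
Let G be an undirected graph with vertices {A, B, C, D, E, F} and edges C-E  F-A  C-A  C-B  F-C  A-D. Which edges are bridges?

The edges on the cycle F-C-A-F are not bridges since each lies on that cycle.
But removing E-C disconnects E from C; removing B-C disconnects B from C; removing A-D disconnects A from D — these are bridges.

A-D, B-C, C-E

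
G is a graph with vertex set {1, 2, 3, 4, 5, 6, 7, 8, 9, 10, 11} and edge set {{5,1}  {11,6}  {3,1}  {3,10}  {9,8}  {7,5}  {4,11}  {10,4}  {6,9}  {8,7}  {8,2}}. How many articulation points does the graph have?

1

Removing 8 increases the component count from 1 to 2, so 8 is a cut vertex.
By contrast removing 2 leaves 1 component; it is not a cut vertex. No other vertex is a cut vertex either.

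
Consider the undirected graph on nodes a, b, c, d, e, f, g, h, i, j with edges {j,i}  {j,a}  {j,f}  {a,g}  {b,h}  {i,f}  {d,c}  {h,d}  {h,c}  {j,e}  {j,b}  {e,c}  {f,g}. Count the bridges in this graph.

0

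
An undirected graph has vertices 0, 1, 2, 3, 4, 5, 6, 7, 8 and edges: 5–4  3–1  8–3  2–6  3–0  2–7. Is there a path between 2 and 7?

From 2 we can reach 2, 6, 7, which includes 7.

Yes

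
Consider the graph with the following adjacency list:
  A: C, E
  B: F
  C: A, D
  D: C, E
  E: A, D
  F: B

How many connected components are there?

2

Starting from B we can reach B, F. That is one component of size 2.
Starting from A we can reach A, C, D, E. That is one component of size 4.
Total: 2 components.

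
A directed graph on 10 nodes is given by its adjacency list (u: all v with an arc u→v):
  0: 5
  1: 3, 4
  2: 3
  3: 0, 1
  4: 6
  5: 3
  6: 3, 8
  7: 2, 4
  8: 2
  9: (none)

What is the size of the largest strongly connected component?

{0, 1, 2, 3, 4, 5, 6, 8} are all mutually reachable — one SCC of size 8.
{9} is an SCC by itself.
{7} is an SCC by itself.
The largest has 8 vertices.

8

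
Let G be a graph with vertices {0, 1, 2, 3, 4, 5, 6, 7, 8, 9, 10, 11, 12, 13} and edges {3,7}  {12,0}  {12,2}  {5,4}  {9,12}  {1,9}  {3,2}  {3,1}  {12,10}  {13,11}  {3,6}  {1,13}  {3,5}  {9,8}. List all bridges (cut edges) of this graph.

The edges on the cycle 3-1-9-12-2-3 are not bridges since each lies on that cycle.
But removing 12 - 10 disconnects 12 from 10; removing 3 - 7 disconnects 3 from 7; removing 5 - 4 disconnects 5 from 4; removing 11 - 13 disconnects 11 from 13 — these are bridges.
In total 9 edges are bridges.

0-12, 1-13, 10-12, 11-13, 3-5, 3-6, 3-7, 4-5, 8-9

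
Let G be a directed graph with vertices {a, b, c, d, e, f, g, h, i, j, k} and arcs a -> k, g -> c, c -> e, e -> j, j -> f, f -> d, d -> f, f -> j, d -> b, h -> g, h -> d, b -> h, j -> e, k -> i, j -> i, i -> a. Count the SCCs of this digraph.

{b, c, d, e, f, g, h, j} are all mutually reachable — one SCC of size 8.
{a, i, k} are all mutually reachable — one SCC of size 3.
That gives 2 strongly connected components.

2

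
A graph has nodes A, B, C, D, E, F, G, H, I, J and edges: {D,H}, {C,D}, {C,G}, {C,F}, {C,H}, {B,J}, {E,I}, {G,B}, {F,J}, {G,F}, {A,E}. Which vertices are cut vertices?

C, E

Removing C increases the component count from 2 to 3, so C is a cut vertex.
Removing E increases the component count from 2 to 3, so E is a cut vertex.
By contrast removing J leaves 2 components; it is not a cut vertex. No other vertex is a cut vertex either.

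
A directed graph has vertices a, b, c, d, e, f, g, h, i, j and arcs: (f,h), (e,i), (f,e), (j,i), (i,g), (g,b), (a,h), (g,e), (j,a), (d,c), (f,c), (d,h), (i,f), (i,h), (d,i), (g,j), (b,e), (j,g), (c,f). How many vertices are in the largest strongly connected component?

7

{b, c, e, f, g, i, j} are all mutually reachable — one SCC of size 7.
{h} is an SCC by itself.
{d} is an SCC by itself.
{a} is an SCC by itself.
The largest has 7 vertices.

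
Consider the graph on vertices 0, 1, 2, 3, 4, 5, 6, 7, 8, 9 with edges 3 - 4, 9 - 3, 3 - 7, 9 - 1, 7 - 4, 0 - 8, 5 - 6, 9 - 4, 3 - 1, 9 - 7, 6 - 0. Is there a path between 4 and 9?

Yes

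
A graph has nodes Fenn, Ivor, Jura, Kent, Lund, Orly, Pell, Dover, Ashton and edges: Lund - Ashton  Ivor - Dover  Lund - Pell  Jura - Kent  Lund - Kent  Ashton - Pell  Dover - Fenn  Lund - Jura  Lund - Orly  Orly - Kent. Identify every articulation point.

Lund, Dover

Removing Lund increases the component count from 2 to 3, so Lund is a cut vertex.
Removing Dover increases the component count from 2 to 3, so Dover is a cut vertex.
By contrast removing Fenn leaves 2 components; it is not a cut vertex. No other vertex is a cut vertex either.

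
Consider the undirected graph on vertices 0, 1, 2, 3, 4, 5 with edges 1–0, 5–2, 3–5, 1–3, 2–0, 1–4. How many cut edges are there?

1

The edges on the cycle 1-3-5-2-0-1 are not bridges since each lies on that cycle.
But removing 1–4 disconnects 1 from 4 — this is a bridge.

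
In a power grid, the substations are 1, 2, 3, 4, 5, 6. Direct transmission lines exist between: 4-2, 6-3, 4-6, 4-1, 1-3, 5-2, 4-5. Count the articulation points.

1

Removing 4 increases the component count from 1 to 2, so 4 is a cut vertex.
By contrast removing 1 leaves 1 component; it is not a cut vertex. No other vertex is a cut vertex either.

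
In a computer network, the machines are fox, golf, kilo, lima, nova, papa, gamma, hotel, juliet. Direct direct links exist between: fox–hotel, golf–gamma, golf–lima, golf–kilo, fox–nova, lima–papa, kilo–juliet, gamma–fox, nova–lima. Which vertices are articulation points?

fox, golf, kilo, lima

Removing fox increases the component count from 1 to 2, so fox is a cut vertex.
Removing golf increases the component count from 1 to 2, so golf is a cut vertex.
Removing kilo increases the component count from 1 to 2, so kilo is a cut vertex.
Likewise lima is a cut vertex.
By contrast removing papa leaves 1 component; it is not a cut vertex. No other vertex is a cut vertex either.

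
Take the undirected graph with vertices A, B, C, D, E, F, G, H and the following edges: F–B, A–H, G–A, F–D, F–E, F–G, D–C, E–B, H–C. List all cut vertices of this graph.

Removing F increases the component count from 1 to 2, so F is a cut vertex.
By contrast removing A leaves 1 component; it is not a cut vertex. No other vertex is a cut vertex either.

F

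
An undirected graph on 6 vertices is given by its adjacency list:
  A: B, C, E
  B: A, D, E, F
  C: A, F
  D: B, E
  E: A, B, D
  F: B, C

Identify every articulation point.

none

Removing E, for instance, still leaves 1 component. No single vertex removal increases the component count — the graph has no articulation points.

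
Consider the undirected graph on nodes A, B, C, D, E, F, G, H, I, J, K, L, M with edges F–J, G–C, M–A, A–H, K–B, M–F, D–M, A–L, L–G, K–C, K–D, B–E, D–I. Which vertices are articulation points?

A, B, D, F, K, M

Removing A increases the component count from 1 to 2, so A is a cut vertex.
Removing B increases the component count from 1 to 2, so B is a cut vertex.
Removing D increases the component count from 1 to 2, so D is a cut vertex.
Likewise F, K, M are cut vertices.
By contrast removing I leaves 1 component; it is not a cut vertex. No other vertex is a cut vertex either.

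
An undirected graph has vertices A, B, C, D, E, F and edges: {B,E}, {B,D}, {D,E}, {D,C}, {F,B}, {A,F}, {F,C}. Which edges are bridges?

A-F

The edges on the cycle B-D-E-B are not bridges since each lies on that cycle.
But removing A—F disconnects A from F — this is a bridge.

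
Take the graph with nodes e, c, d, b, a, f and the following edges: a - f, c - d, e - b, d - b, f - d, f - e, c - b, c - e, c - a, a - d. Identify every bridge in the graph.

none

The edges on the cycle c-a-f-d-b-c are not bridges since each lies on that cycle.
Every edge lies on some cycle, so there are no bridges.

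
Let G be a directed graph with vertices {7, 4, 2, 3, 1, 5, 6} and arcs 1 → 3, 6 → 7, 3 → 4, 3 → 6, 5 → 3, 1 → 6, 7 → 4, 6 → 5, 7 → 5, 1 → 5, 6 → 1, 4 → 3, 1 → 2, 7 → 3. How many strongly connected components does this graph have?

{1, 3, 4, 5, 6, 7} are all mutually reachable — one SCC of size 6.
{2} is an SCC by itself.
That gives 2 strongly connected components.

2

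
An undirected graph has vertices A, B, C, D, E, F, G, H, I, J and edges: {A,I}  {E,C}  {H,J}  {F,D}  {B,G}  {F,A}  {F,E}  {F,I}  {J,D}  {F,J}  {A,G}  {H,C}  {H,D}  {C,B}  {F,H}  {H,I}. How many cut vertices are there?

0

Removing I, for instance, still leaves 1 component. No single vertex removal increases the component count — the graph has no articulation points.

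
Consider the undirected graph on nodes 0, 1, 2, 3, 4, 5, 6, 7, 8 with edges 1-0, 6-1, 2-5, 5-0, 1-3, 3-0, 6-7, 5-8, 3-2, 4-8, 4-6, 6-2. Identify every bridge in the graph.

6-7

The edges on the cycle 3-2-5-0-3 are not bridges since each lies on that cycle.
But removing 6-7 disconnects 6 from 7 — this is a bridge.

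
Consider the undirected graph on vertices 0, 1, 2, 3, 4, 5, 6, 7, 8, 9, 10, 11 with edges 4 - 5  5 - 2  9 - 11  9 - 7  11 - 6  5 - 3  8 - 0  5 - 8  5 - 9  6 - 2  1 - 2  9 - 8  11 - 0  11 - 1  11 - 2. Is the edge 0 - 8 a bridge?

No

After removing 0 - 8, the path 0-11-9-8 still connects them, so the edge is not a bridge.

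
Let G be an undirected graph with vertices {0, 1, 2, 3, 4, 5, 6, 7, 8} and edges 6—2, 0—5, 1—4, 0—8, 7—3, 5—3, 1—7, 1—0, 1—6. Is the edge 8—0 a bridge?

Yes

Removing 8—0 leaves no path between 8 and 0: the component count goes from 1 to 2. So it is a bridge.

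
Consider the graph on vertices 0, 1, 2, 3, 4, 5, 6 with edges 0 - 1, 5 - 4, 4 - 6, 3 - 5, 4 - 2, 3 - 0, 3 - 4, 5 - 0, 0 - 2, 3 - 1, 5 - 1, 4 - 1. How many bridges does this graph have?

The edges on the cycle 5-4-2-0-5 are not bridges since each lies on that cycle.
But removing 6 - 4 disconnects 6 from 4 — this is a bridge.

1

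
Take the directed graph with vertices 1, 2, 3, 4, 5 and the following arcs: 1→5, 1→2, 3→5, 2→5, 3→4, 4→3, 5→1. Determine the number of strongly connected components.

2

{1, 2, 5} are all mutually reachable — one SCC of size 3.
{3, 4} are all mutually reachable — one SCC of size 2.
That gives 2 strongly connected components.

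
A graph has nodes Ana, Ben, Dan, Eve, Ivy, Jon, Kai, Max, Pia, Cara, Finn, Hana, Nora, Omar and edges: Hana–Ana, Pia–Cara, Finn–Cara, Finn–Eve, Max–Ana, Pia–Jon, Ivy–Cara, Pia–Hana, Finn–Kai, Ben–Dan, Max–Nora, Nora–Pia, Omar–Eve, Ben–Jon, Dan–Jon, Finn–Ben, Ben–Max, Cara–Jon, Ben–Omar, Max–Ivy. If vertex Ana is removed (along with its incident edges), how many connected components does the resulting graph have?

1

With Ana gone, the remaining components are: {Ben, Dan, Eve, Ivy, Jon, Kai, Max, Pia, Cara, Finn, Hana, Nora, Omar}.
That is 1 component.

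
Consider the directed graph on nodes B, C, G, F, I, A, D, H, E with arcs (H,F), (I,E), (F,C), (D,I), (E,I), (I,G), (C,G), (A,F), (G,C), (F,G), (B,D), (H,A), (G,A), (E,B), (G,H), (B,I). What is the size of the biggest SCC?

5

{A, C, F, G, H} are all mutually reachable — one SCC of size 5.
{B, D, E, I} are all mutually reachable — one SCC of size 4.
The largest has 5 vertices.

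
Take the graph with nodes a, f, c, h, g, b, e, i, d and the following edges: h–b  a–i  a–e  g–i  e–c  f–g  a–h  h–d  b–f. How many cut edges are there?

The edges on the cycle a-h-b-f-g-i-a are not bridges since each lies on that cycle.
But removing a–e disconnects a from e; removing h–d disconnects h from d; removing c–e disconnects c from e — these are bridges.
That makes 3 bridges.

3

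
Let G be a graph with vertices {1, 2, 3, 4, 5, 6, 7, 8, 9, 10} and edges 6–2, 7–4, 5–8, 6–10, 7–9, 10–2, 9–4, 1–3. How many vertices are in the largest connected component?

3

Starting from 5 we can reach 5, 8. That is one component of size 2.
Starting from 1 we can reach 1, 3. That is one component of size 2.
Starting from 2 we can reach 2, 6, 10. That is one component of size 3.
Starting from 4 we can reach 4, 7, 9. That is one component of size 3.
The largest has 3 vertices.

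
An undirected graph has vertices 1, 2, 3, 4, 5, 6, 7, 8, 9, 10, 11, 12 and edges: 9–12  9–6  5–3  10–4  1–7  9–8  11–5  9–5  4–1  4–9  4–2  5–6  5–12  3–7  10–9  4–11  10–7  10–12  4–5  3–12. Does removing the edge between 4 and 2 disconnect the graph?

Yes

Removing 4–2 leaves no path between 4 and 2: the component count goes from 1 to 2. So it is a bridge.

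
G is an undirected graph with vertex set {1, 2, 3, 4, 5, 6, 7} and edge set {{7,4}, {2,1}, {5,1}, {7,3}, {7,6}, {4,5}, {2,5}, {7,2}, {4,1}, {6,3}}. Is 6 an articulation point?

No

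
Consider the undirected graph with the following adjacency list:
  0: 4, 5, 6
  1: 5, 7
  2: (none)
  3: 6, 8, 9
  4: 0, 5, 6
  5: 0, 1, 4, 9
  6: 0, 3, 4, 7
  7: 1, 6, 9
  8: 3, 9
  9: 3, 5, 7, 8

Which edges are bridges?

none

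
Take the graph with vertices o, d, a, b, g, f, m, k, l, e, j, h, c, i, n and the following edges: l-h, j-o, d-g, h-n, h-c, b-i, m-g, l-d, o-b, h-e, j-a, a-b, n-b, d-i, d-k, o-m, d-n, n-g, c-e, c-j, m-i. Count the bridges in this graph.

1

The edges on the cycle j-a-b-o-j are not bridges since each lies on that cycle.
But removing k-d disconnects k from d — this is a bridge.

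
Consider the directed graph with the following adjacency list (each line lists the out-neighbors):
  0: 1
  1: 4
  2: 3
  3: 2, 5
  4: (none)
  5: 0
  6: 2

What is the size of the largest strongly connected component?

{2, 3} are all mutually reachable — one SCC of size 2.
{6} is an SCC by itself.
{4} is an SCC by itself.
{0} is an SCC by itself.
{5} is an SCC by itself.
(and 1 more singleton SCC)
The largest has 2 vertices.

2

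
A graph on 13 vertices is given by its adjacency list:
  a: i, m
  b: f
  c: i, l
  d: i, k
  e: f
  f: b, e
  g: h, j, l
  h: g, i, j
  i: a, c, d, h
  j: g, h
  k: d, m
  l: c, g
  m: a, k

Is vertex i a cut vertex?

Yes

Deleting i raises the number of components from 2 to 3, so i is a cut vertex.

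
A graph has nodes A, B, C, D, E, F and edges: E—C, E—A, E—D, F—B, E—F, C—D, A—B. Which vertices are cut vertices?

E

Removing E increases the component count from 1 to 2, so E is a cut vertex.
By contrast removing D leaves 1 component; it is not a cut vertex. No other vertex is a cut vertex either.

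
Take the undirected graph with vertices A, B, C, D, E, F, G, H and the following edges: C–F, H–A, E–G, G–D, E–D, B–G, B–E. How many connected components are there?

3

Starting from C we can reach C, F. That is one component of size 2.
Starting from A we can reach A, H. That is one component of size 2.
Starting from B we can reach B, D, E, G. That is one component of size 4.
Total: 3 components.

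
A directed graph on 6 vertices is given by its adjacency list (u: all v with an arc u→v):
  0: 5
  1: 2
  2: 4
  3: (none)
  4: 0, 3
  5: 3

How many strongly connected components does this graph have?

{3} is an SCC by itself.
{5} is an SCC by itself.
{1} is an SCC by itself.
{2} is an SCC by itself.
{4} is an SCC by itself.
(and 1 more singleton SCC)
That gives 6 strongly connected components.

6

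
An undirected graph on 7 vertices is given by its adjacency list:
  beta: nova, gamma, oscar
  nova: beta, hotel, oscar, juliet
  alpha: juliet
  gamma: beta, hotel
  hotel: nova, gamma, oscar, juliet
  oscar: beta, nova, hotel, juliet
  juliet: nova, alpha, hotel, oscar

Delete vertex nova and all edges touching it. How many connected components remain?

1

With nova gone, the remaining components are: {beta, alpha, gamma, hotel, oscar, juliet}.
That is 1 component.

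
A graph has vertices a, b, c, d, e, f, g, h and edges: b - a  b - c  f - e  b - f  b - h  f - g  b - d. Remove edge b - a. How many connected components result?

2

Before removal there is 1 component.
b - a is a bridge — removing it separates b's side from a's side.
After removal: 2 components.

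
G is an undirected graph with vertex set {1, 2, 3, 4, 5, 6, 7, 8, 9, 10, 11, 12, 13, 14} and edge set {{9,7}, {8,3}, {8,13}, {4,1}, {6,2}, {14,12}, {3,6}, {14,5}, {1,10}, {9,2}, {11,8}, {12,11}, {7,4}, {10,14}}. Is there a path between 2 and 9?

From 2 we can reach 1, 2, 3, 4, 5, 6, 7, 8, 9, 10, 11, 12, 13, 14, which includes 9.

Yes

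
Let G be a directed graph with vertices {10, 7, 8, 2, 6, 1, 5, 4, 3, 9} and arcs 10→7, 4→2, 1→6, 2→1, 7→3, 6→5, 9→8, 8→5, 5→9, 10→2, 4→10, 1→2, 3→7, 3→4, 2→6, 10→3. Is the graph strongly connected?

No

There is no directed path from 9 to 7, so the graph is not strongly connected.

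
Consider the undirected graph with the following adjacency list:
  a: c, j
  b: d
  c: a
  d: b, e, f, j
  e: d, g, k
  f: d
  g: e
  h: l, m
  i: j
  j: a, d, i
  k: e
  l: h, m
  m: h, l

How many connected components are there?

Starting from h we can reach h, l, m. That is one component of size 3.
Starting from a we can reach a, b, c, d, e, f, g, i, j, k. That is one component of size 10.
Total: 2 components.

2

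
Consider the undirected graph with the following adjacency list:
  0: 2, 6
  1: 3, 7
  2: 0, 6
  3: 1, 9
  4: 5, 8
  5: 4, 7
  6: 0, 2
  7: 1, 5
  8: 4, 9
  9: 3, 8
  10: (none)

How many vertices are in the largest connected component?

7

10 is isolated — a component by itself.
Starting from 0 we can reach 0, 2, 6. That is one component of size 3.
Starting from 1 we can reach 1, 3, 4, 5, 7, 8, 9. That is one component of size 7.
The largest has 7 vertices.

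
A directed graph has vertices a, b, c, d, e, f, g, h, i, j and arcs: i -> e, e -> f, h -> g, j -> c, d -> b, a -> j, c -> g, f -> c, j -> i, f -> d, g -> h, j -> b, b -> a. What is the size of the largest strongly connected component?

7

{a, b, d, e, f, i, j} are all mutually reachable — one SCC of size 7.
{g, h} are all mutually reachable — one SCC of size 2.
{c} is an SCC by itself.
The largest has 7 vertices.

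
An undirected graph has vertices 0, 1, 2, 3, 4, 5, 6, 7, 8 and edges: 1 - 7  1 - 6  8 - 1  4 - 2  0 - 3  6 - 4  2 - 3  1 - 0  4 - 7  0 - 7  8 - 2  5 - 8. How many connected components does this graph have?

Starting from 0 we can reach 0, 1, 2, 3, 4, 5, 6, 7, 8. That is one component of size 9.
Total: 1 component.

1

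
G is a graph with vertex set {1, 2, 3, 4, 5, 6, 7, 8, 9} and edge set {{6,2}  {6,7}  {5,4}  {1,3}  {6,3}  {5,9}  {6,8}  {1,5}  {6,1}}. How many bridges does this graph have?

6

The edges on the cycle 6-1-3-6 are not bridges since each lies on that cycle.
But removing 7 - 6 disconnects 7 from 6; removing 5 - 4 disconnects 5 from 4; removing 1 - 5 disconnects 1 from 5; removing 6 - 8 disconnects 6 from 8 — these are bridges.
In total 6 edges are bridges.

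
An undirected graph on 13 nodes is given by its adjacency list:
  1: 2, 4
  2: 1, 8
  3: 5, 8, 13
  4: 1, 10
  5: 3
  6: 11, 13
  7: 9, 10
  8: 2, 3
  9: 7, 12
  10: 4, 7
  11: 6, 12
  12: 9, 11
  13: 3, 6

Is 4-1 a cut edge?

No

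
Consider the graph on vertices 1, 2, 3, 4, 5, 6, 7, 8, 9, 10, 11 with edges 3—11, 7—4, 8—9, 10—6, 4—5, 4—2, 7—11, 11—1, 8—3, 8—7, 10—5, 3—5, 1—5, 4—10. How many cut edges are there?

The edges on the cycle 8-3-5-10-4-7-8 are not bridges since each lies on that cycle.
But removing 4—2 disconnects 4 from 2; removing 10—6 disconnects 10 from 6; removing 9—8 disconnects 9 from 8 — these are bridges.
That makes 3 bridges.

3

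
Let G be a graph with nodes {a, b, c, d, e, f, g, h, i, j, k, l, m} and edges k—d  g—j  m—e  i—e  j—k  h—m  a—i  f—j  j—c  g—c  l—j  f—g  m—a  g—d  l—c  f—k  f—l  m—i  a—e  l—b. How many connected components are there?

Starting from a we can reach a, e, h, i, m. That is one component of size 5.
Starting from b we can reach b, c, d, f, g, j, k, l. That is one component of size 8.
Total: 2 components.

2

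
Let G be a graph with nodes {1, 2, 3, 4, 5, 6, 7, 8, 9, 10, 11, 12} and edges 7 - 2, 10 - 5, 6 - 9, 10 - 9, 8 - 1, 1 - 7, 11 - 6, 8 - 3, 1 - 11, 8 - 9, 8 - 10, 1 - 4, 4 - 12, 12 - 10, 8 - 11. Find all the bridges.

The edges on the cycle 8-1-4-12-10-9-8 are not bridges since each lies on that cycle.
But removing 3 - 8 disconnects 3 from 8; removing 7 - 2 disconnects 7 from 2; removing 7 - 1 disconnects 7 from 1; removing 5 - 10 disconnects 5 from 10 — these are bridges.

1-7, 10-5, 2-7, 3-8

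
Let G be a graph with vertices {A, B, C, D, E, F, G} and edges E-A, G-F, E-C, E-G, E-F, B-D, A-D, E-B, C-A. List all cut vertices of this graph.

E

Removing E increases the component count from 1 to 2, so E is a cut vertex.
By contrast removing G leaves 1 component; it is not a cut vertex. No other vertex is a cut vertex either.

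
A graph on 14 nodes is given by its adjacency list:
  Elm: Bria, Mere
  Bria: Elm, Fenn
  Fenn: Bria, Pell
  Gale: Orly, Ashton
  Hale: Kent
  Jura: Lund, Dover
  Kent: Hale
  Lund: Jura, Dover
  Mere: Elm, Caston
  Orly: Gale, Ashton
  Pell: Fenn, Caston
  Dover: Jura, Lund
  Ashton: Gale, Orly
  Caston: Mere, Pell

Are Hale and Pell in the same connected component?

No

The component containing Hale is {Hale, Kent}, and Pell is not in it.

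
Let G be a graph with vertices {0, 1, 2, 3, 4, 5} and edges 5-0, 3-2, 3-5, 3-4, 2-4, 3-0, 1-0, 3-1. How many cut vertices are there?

Removing 3 increases the component count from 1 to 2, so 3 is a cut vertex.
By contrast removing 0 leaves 1 component; it is not a cut vertex. No other vertex is a cut vertex either.

1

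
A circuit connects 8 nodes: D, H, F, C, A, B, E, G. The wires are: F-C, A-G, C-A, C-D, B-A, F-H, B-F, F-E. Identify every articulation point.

A, C, F

Removing A increases the component count from 1 to 2, so A is a cut vertex.
Removing C increases the component count from 1 to 2, so C is a cut vertex.
Removing F increases the component count from 1 to 3, so F is a cut vertex.
By contrast removing B leaves 1 component; it is not a cut vertex. No other vertex is a cut vertex either.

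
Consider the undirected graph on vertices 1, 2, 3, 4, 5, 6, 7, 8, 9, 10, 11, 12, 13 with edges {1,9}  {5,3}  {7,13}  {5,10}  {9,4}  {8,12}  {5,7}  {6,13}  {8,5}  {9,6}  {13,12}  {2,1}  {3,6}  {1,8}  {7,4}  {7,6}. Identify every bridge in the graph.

1-2, 10-5

The edges on the cycle 1-8-5-7-4-9-1 are not bridges since each lies on that cycle.
But removing 1-2 disconnects 1 from 2; removing 10-5 disconnects 10 from 5 — these are bridges.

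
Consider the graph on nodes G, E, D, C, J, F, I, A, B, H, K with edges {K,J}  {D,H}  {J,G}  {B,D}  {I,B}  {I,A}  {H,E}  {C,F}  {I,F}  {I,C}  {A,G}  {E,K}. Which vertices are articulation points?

Removing I increases the component count from 1 to 2, so I is a cut vertex.
By contrast removing G leaves 1 component; it is not a cut vertex. No other vertex is a cut vertex either.

I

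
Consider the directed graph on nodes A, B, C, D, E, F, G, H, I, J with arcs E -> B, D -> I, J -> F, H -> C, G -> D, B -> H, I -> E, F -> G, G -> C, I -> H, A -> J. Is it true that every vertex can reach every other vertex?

There is no directed path from C to E, so the graph is not strongly connected.

No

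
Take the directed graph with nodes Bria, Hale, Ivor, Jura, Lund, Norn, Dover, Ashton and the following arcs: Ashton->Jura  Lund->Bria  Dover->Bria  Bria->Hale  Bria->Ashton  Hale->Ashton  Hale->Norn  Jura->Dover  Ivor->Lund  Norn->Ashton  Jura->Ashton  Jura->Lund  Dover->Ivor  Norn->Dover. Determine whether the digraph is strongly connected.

From Norn we can reach every vertex (Bria, Hale, Ivor, Jura, Lund, Norn, Dover, Ashton), and every vertex can reach Norn (Bria, Hale, Ivor, Jura, Lund, Norn, Dover, Ashton). So the whole graph is one strongly connected component.

Yes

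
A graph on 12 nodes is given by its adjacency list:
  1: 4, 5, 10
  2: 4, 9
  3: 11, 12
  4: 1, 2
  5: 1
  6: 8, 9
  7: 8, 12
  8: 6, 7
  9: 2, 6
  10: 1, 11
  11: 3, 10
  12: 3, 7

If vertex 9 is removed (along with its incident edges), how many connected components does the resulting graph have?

1

With 9 gone, the remaining components are: {1, 2, 3, 4, 5, 6, 7, 8, 10, 11, 12}.
That is 1 component.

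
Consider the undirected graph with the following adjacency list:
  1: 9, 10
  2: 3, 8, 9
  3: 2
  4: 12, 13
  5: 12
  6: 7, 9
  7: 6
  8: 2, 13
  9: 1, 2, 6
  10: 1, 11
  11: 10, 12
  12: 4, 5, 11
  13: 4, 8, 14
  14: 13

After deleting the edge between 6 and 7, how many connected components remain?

2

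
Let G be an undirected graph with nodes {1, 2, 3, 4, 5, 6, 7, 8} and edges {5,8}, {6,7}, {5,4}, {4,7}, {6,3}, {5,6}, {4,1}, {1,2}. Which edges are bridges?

The edges on the cycle 5-4-7-6-5 are not bridges since each lies on that cycle.
But removing 1—4 disconnects 1 from 4; removing 8—5 disconnects 8 from 5; removing 6—3 disconnects 6 from 3; removing 1—2 disconnects 1 from 2 — these are bridges.

1-2, 1-4, 3-6, 5-8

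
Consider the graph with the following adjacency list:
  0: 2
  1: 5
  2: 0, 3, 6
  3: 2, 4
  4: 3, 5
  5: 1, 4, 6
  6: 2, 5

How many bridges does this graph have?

2

The edges on the cycle 4-5-6-2-3-4 are not bridges since each lies on that cycle.
But removing 5-1 disconnects 5 from 1; removing 2-0 disconnects 2 from 0 — these are bridges.
That makes 2 bridges.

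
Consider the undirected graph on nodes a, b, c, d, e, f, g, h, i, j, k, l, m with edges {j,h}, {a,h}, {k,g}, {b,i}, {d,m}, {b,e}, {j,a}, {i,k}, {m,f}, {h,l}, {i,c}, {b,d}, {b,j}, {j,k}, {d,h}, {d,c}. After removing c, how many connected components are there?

1

With c gone, the remaining components are: {a, b, d, e, f, g, h, i, j, k, l, m}.
That is 1 component.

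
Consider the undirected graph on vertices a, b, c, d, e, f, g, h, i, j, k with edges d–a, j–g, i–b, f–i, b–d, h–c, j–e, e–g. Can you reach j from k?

No

The component containing k is {k}, and j is not in it.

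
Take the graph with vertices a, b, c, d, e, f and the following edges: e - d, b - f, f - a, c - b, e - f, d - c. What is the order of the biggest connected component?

6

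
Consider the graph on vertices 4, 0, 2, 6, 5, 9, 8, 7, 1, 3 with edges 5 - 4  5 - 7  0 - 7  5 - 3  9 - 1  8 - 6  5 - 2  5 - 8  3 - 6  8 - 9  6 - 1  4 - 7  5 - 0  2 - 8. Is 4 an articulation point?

Deleting 4 leaves 1 component (was 1) (its neighbors 5, 7 remain connected to each other), so 4 is not a cut vertex.

No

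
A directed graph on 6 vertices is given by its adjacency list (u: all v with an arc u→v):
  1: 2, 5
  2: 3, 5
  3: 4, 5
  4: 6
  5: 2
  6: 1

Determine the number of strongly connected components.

1

{1, 2, 3, 4, 5, 6} are all mutually reachable — one SCC of size 6.
That gives 1 strongly connected component.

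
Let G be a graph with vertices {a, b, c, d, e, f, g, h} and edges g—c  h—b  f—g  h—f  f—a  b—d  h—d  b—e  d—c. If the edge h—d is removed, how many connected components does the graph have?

1

h and d are still connected via h-b-d, so the component count stays at 1.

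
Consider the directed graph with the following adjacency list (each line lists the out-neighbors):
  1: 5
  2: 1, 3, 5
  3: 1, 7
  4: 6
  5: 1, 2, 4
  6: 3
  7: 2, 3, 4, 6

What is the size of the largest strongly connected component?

{1, 2, 3, 4, 5, 6, 7} are all mutually reachable — one SCC of size 7.
The largest has 7 vertices.

7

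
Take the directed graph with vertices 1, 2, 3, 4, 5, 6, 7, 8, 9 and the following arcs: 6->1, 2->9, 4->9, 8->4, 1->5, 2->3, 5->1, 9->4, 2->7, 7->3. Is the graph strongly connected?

No

There is no directed path from 9 to 8, so the graph is not strongly connected.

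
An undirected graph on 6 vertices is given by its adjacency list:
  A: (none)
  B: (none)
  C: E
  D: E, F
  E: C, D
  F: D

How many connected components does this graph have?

3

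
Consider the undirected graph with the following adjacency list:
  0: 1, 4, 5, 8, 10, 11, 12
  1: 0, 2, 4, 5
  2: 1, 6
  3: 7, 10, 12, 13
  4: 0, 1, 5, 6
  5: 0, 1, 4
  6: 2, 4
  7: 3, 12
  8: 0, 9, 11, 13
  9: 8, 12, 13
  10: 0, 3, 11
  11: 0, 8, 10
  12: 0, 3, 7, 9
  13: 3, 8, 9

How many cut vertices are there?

1

Removing 0 increases the component count from 1 to 2, so 0 is a cut vertex.
By contrast removing 4 leaves 1 component; it is not a cut vertex. No other vertex is a cut vertex either.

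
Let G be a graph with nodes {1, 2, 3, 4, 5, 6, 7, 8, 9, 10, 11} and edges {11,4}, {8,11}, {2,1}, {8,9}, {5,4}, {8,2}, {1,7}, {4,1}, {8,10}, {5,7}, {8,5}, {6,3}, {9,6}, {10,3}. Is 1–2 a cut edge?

After removing 1–2, the path 1-4-11-8-2 still connects them, so the edge is not a bridge.

No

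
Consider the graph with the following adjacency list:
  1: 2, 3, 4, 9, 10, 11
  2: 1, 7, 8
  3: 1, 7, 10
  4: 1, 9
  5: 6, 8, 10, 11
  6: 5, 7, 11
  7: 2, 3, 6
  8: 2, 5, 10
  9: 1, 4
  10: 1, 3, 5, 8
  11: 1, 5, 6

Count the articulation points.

Removing 1 increases the component count from 1 to 2, so 1 is a cut vertex.
By contrast removing 5 leaves 1 component; it is not a cut vertex. No other vertex is a cut vertex either.

1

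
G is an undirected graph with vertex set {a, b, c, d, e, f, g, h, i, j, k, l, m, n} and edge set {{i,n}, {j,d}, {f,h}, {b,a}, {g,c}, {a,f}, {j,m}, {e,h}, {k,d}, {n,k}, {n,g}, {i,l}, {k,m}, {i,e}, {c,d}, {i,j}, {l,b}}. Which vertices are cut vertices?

i

Removing i increases the component count from 1 to 2, so i is a cut vertex.
By contrast removing f leaves 1 component; it is not a cut vertex. No other vertex is a cut vertex either.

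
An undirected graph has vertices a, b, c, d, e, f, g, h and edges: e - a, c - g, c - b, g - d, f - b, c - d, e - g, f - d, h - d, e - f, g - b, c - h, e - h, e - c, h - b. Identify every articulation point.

e

Removing e increases the component count from 1 to 2, so e is a cut vertex.
By contrast removing d leaves 1 component; it is not a cut vertex. No other vertex is a cut vertex either.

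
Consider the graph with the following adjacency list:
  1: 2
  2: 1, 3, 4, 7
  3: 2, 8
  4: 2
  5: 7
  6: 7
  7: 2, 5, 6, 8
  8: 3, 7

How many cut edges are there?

The edges on the cycle 2-7-8-3-2 are not bridges since each lies on that cycle.
But removing 7-5 disconnects 7 from 5; removing 7-6 disconnects 7 from 6; removing 2-4 disconnects 2 from 4; removing 2-1 disconnects 2 from 1 — these are bridges.
That makes 4 bridges.

4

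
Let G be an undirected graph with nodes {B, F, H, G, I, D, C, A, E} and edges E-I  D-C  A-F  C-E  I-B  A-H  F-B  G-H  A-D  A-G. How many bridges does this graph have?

The edges on the cycle A-G-H-A are not bridges since each lies on that cycle.
Every edge lies on some cycle, so there are no bridges.

0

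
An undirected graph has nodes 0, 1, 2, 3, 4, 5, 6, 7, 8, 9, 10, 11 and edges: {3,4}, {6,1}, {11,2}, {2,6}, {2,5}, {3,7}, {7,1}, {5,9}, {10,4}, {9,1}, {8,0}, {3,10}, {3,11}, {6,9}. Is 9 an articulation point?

Deleting 9 leaves 2 components (was 2), so 9 is not a cut vertex.

No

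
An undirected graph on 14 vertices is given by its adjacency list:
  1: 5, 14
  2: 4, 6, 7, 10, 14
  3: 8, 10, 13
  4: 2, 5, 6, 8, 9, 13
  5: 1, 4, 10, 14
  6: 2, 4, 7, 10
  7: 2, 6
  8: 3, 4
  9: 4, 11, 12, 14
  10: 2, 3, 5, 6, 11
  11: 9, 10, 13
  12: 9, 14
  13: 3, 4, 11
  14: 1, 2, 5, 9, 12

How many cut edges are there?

0

The edges on the cycle 6-4-8-3-10-6 are not bridges since each lies on that cycle.
Every edge lies on some cycle, so there are no bridges.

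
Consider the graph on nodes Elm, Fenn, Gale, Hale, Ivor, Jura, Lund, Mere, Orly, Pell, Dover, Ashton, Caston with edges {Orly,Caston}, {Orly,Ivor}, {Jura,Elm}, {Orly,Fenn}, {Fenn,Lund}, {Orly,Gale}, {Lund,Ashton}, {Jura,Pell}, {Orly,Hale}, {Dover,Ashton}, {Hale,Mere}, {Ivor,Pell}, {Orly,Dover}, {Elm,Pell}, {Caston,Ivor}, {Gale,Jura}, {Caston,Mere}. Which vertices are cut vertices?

Orly

Removing Orly increases the component count from 1 to 2, so Orly is a cut vertex.
By contrast removing Pell leaves 1 component; it is not a cut vertex. No other vertex is a cut vertex either.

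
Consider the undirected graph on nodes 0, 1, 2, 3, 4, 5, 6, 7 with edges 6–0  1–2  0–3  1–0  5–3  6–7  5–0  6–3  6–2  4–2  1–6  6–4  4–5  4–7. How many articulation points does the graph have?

0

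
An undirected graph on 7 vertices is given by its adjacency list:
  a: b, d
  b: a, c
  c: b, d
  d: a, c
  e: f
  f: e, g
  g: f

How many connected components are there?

2

Starting from e we can reach e, f, g. That is one component of size 3.
Starting from a we can reach a, b, c, d. That is one component of size 4.
Total: 2 components.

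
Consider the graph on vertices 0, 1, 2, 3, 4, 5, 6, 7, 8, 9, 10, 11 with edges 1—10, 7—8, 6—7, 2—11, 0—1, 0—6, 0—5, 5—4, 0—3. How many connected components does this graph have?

9 is isolated — a component by itself.
Starting from 2 we can reach 2, 11. That is one component of size 2.
Starting from 0 we can reach 0, 1, 3, 4, 5, 6, 7, 8, 10. That is one component of size 9.
Total: 3 components.

3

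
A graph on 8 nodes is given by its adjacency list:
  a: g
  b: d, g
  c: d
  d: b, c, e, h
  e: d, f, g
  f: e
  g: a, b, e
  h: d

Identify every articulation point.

d, e, g

Removing d increases the component count from 1 to 3, so d is a cut vertex.
Removing e increases the component count from 1 to 2, so e is a cut vertex.
Removing g increases the component count from 1 to 2, so g is a cut vertex.
By contrast removing h leaves 1 component; it is not a cut vertex. No other vertex is a cut vertex either.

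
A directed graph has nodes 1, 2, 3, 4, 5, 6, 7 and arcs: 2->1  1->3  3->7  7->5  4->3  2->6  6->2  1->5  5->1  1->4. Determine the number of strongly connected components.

2

{1, 3, 4, 5, 7} are all mutually reachable — one SCC of size 5.
{2, 6} are all mutually reachable — one SCC of size 2.
That gives 2 strongly connected components.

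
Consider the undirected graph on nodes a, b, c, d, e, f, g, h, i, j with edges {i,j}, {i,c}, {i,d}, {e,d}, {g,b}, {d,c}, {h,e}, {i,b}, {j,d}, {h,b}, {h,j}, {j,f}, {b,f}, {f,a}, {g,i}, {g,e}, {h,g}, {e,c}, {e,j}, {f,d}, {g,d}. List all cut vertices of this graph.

f

Removing f increases the component count from 1 to 2, so f is a cut vertex.
By contrast removing b leaves 1 component; it is not a cut vertex. No other vertex is a cut vertex either.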